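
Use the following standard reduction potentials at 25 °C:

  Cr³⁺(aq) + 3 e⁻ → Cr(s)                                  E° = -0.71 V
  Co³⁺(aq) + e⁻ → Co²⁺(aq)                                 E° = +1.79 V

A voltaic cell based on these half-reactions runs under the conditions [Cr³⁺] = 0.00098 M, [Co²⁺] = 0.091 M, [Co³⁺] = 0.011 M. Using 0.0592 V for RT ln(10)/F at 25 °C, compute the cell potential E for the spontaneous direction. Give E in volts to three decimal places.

Co³⁺/Co²⁺ is the cathode (higher E°), Cr³⁺/Cr the anode: E°cell = +1.79 − (-0.71) = +2.50 V, n = 3.
Overall: 3 Co³⁺(aq) + Cr(s) → 3 Co²⁺(aq) + Cr³⁺(aq)
Q = [Co²⁺]^3·[Cr³⁺] / ([Co³⁺]^3); log Q = -0.256.
E = E° − (0.0592/n) log Q = +2.50 − (0.0592/3)(-0.256) = +2.505 V.

+2.505 V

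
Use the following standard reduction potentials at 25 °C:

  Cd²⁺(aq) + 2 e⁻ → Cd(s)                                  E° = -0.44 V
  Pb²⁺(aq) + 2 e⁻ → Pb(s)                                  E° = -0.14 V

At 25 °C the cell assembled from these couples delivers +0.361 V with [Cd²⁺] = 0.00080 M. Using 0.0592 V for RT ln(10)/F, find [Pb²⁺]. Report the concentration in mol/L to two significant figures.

0.092 M

Pb²⁺/Pb is the cathode, Cd²⁺/Cd the anode: E°cell = +0.30 V, n = 2.
Overall reaction: Pb²⁺(aq) + Cd(s) → Pb(s) + Cd²⁺(aq); Q = [Cd²⁺]^1/[Pb²⁺]^1.
From E = E° − (0.0592/n) log Q: log Q = (E° − E)·n/0.0592 = (+0.30 − (+0.361))·2/0.0592 = -2.0608.
So 1·log[Pb²⁺] = 1·log(0.0008) − log Q = -3.0969 − (-2.0608) = -1.0361; [Pb²⁺] = 10^(-1.0361) ≈ 0.092 M.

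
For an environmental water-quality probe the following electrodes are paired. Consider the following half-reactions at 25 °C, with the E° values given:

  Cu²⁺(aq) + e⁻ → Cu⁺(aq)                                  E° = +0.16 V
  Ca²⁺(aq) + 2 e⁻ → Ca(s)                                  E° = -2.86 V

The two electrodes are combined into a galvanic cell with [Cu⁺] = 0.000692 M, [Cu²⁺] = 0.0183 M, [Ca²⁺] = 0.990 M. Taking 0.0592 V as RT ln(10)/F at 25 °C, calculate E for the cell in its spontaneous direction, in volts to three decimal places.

+3.104 V

Cu²⁺/Cu⁺ is the cathode (higher E°), Ca²⁺/Ca the anode: E°cell = +0.16 − (-2.86) = +3.02 V, n = 2.
Overall: 2 Cu²⁺(aq) + Ca(s) → 2 Cu⁺(aq) + Ca²⁺(aq)
Q = [Cu⁺]^2·[Ca²⁺] / ([Cu²⁺]^2); log Q = -2.849.
E = E° − (0.0592/n) log Q = +3.02 − (0.0592/2)(-2.849) = +3.104 V.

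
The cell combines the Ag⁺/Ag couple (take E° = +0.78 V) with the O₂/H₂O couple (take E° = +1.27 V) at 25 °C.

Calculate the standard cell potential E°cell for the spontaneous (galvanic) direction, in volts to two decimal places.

+0.49 V

The O₂/H₂O couple has the higher reduction potential, so it is the cathode; Ag⁺/Ag is oxidised at the anode.
E°cell = E°(cathode) − E°(anode) = (+1.27) − (+0.78) = +0.49 V.
Since E°cell > 0, the reaction is spontaneous under standard conditions.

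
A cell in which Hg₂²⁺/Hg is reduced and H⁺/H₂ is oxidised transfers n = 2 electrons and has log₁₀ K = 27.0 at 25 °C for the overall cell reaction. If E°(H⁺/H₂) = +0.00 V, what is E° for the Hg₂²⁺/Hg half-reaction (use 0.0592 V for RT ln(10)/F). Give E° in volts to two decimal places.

E°cell = (0.0592/n)·log K = (0.0592/2)(27.0) = +0.799 V.
Since Hg₂²⁺/Hg is the cathode and H⁺/H₂ the anode, E°cell = E°(Hg₂²⁺/Hg) − E°(H⁺/H₂).
So E°(Hg₂²⁺/Hg) = E°cell + E°(H⁺/H₂) = +0.799 + (+0.00) = +0.80 V.

+0.80 V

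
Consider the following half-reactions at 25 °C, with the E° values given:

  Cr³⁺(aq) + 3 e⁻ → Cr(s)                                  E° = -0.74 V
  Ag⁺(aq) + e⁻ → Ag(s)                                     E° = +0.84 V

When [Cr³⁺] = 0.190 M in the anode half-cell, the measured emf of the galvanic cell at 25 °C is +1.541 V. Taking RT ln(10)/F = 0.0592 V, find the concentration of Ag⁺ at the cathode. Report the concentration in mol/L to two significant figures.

Ag⁺/Ag is the cathode, Cr³⁺/Cr the anode: E°cell = +1.58 V, n = 3.
Overall reaction: 3 Ag⁺(aq) + Cr(s) → 3 Ag(s) + Cr³⁺(aq); Q = [Cr³⁺]^1/[Ag⁺]^3.
From E = E° − (0.0592/n) log Q: log Q = (E° − E)·n/0.0592 = (+1.58 − (+1.541))·3/0.0592 = 1.9764.
So 3·log[Ag⁺] = 1·log(0.19) − log Q = -0.7212 − (1.9764) = -2.6976; log[Ag⁺] = -2.6976 / 3 = -0.8992; [Ag⁺] = 10^(-0.8992) ≈ 0.13 M.

0.13 M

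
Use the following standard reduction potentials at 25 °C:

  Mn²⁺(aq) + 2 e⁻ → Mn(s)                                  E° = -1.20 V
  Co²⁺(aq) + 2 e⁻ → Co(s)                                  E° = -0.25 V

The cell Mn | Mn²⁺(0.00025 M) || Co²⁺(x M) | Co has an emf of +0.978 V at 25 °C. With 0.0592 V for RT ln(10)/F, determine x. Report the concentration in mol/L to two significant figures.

0.0022 M

Co²⁺/Co is the cathode, Mn²⁺/Mn the anode: E°cell = +0.95 V, n = 2.
Overall reaction: Co²⁺(aq) + Mn(s) → Co(s) + Mn²⁺(aq); Q = [Mn²⁺]^1/[Co²⁺]^1.
From E = E° − (0.0592/n) log Q: log Q = (E° − E)·n/0.0592 = (+0.95 − (+0.978))·2/0.0592 = -0.9459.
So 1·log[Co²⁺] = 1·log(0.00025) − log Q = -3.6021 − (-0.9459) = -2.6562; [Co²⁺] = 10^(-2.6562) ≈ 0.0022 M.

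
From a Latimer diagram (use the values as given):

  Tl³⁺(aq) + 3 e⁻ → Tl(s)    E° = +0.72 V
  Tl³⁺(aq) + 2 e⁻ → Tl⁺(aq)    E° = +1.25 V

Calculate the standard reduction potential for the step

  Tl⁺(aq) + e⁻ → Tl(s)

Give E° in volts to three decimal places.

Sequential free energies add, so n₃E°₃ = n₁E°₁ + n₂E°₂.
With n₃ = 3, and the known step contributing 2×(+1.25) V, the unknown satisfies 1·E° = 3×(+0.72) − 2×(+1.25) = -0.340.
E° = -0.340 / 1 = -0.340 V.

-0.340 V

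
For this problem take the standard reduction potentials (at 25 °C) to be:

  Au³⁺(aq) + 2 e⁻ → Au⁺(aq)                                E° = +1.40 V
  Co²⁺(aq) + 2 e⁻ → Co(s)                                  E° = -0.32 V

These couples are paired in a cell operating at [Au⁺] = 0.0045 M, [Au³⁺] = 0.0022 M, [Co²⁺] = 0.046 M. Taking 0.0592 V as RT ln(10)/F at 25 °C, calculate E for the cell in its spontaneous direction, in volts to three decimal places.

+1.750 V

Au³⁺/Au⁺ is the cathode (higher E°), Co²⁺/Co the anode: E°cell = +1.40 − (-0.32) = +1.72 V, n = 2.
Overall: Au³⁺(aq) + Co(s) → Au⁺(aq) + Co²⁺(aq)
Q = [Au⁺]·[Co²⁺] / ([Au³⁺]); log Q = -1.026.
E = E° − (0.0592/n) log Q = +1.72 − (0.0592/2)(-1.026) = +1.750 V.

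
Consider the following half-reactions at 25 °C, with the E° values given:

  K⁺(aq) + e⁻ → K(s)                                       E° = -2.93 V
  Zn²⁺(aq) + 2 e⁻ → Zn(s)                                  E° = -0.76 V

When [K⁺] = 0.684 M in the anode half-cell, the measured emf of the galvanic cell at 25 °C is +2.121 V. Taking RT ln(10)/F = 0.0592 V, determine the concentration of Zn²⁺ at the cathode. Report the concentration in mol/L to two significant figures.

Zn²⁺/Zn is the cathode, K⁺/K the anode: E°cell = +2.17 V, n = 2.
Overall reaction: Zn²⁺(aq) + 2 K(s) → Zn(s) + 2 K⁺(aq); Q = [K⁺]^2/[Zn²⁺]^1.
From E = E° − (0.0592/n) log Q: log Q = (E° − E)·n/0.0592 = (+2.17 − (+2.121))·2/0.0592 = 1.6554.
So 1·log[Zn²⁺] = 2·log(0.684) − log Q = -0.3299 − (1.6554) = -1.9853; [Zn²⁺] = 10^(-1.9853) ≈ 0.010 M.

0.010 M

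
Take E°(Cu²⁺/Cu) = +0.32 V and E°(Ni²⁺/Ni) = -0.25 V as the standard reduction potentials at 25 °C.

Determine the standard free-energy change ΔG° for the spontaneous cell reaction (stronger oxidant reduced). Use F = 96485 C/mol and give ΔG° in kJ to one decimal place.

Cu²⁺/Cu (E° = +0.32 V) is the cathode; Ni²⁺/Ni (E° = -0.25 V) is the anode, so E°cell = +0.57 V.
Balancing electrons gives n = 2 (lcm of 2 and 2).
ΔG° = −nFE° = −(2)(96485)(+0.57) = -109,993 J = -110.0 kJ.

-110.0 kJ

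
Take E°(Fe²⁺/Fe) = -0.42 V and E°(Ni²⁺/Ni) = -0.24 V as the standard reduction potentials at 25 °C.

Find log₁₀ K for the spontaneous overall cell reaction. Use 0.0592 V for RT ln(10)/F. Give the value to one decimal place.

Cathode: Ni²⁺/Ni; anode: Fe²⁺/Fe. E°cell = +0.18 V, n = 2.
log K = nE°cell / 0.0592 = (2)(+0.18) / 0.0592 = 6.1.

6.1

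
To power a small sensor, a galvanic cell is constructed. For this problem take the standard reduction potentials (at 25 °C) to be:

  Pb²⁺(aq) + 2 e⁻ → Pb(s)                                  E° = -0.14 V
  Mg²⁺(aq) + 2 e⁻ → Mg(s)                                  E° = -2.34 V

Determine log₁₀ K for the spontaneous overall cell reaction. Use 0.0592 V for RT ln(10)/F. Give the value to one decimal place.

Cathode: Pb²⁺/Pb; anode: Mg²⁺/Mg. E°cell = +2.20 V, n = 2.
log K = nE°cell / 0.0592 = (2)(+2.20) / 0.0592 = 74.3.

74.3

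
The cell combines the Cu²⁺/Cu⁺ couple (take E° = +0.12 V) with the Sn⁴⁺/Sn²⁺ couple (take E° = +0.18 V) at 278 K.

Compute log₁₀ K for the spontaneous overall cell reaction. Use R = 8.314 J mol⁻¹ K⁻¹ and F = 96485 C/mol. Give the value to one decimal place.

2.2

Cathode: Sn⁴⁺/Sn²⁺; anode: Cu²⁺/Cu⁺. E°cell = (+0.18) − (+0.12) = +0.06 V, with n = 2.
ΔG° = −nFE° = −RT ln K, so ln K = nFE°/(RT) = (2)(96485)(+0.06) / ((8.314)(278)) = 5.009.
log₁₀ K = 5.009 / ln 10 = 2.2.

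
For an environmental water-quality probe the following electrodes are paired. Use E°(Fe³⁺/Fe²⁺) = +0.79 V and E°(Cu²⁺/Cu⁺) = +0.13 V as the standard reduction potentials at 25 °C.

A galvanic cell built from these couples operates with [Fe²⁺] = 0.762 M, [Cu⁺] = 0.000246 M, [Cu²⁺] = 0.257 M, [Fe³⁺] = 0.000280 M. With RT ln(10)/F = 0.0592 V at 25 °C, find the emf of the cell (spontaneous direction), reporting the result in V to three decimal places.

Fe³⁺/Fe²⁺ is the cathode (higher E°), Cu²⁺/Cu⁺ the anode: E°cell = +0.79 − (+0.13) = +0.66 V, n = 1.
Overall: Fe³⁺(aq) + Cu⁺(aq) → Fe²⁺(aq) + Cu²⁺(aq)
Q = [Fe²⁺]·[Cu²⁺] / ([Fe³⁺]·[Cu⁺]); log Q = 6.454.
E = E° − (0.0592/n) log Q = +0.66 − (0.0592/1)(6.454) = +0.278 V.

+0.278 V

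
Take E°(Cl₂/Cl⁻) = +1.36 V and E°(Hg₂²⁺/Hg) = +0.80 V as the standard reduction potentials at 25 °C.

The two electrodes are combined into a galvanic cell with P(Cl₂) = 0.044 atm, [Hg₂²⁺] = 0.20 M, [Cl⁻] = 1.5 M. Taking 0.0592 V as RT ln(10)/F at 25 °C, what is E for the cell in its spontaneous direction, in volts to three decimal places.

Cl₂/Cl⁻ is the cathode (higher E°), Hg₂²⁺/Hg the anode: E°cell = +1.36 − (+0.80) = +0.56 V, n = 2.
Overall: Cl₂(g) + 2 Hg(l) → 2 Cl⁻(aq) + Hg₂²⁺(aq)
Q = [Cl⁻]^2·[Hg₂²⁺] / (P(Cl₂)); log Q = 1.010.
E = E° − (0.0592/n) log Q = +0.56 − (0.0592/2)(1.010) = +0.530 V.

+0.530 V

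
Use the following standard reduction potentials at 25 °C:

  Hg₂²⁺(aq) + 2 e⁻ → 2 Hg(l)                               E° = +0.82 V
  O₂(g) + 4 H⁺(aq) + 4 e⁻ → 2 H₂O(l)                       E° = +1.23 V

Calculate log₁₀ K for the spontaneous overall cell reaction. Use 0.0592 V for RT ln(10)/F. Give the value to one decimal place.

27.7

Cathode: O₂/H₂O; anode: Hg₂²⁺/Hg. E°cell = +0.41 V, n = 4.
log K = nE°cell / 0.0592 = (4)(+0.41) / 0.0592 = 27.7.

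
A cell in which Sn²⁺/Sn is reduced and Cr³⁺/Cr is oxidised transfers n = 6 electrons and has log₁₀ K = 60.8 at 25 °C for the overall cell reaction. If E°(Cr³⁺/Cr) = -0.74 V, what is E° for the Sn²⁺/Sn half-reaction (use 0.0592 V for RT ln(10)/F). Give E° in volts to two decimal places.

E°cell = (0.0592/n)·log K = (0.0592/6)(60.8) = +0.600 V.
Since Sn²⁺/Sn is the cathode and Cr³⁺/Cr the anode, E°cell = E°(Sn²⁺/Sn) − E°(Cr³⁺/Cr).
So E°(Sn²⁺/Sn) = E°cell + E°(Cr³⁺/Cr) = +0.600 + (-0.74) = -0.14 V.

-0.14 V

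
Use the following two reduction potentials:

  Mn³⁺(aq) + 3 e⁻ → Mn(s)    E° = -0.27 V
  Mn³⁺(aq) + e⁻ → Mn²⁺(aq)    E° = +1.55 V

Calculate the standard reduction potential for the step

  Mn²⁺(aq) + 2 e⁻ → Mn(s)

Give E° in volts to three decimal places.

Sequential free energies add, so n₃E°₃ = n₁E°₁ + n₂E°₂.
With n₃ = 3, and the known step contributing 1×(+1.55) V, the unknown satisfies 2·E° = 3×(-0.27) − 1×(+1.55) = -2.360.
E° = -2.360 / 2 = -1.180 V.

-1.180 V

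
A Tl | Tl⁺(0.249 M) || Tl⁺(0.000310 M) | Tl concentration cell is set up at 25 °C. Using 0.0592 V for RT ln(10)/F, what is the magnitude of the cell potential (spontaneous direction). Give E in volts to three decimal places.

For a concentration cell E°cell = 0. The 0.249 M side is the cathode (reduction is favoured where [Tl⁺] is higher).
With n = 1, E = −(0.0592/1) log([Tl⁺]ₐₙ/[Tl⁺]꜀ₐₜ) = −(0.0592/1) log(0.00031/0.249) = −(0.0592/1)(-2.905) = +0.172 V.

+0.172 V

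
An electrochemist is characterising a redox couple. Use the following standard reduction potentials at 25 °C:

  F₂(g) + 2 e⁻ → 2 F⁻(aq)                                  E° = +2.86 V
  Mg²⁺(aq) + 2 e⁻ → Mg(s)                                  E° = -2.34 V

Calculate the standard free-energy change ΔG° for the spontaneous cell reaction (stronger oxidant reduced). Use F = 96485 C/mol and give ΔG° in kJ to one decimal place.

-1003.4 kJ

F₂/F⁻ (E° = +2.86 V) is the cathode; Mg²⁺/Mg (E° = -2.34 V) is the anode, so E°cell = +5.20 V.
Balancing electrons gives n = 2 (lcm of 2 and 2).
ΔG° = −nFE° = −(2)(96485)(+5.20) = -1,003,444 J = -1003.4 kJ.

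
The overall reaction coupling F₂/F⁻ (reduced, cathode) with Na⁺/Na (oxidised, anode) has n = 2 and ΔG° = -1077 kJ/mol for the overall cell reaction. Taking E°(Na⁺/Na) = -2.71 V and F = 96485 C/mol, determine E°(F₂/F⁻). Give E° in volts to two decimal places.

E°cell = −ΔG°/(nF) = −(-1077×10³)/((2)(96485)) = +5.581 V.
Since F₂/F⁻ is the cathode and Na⁺/Na the anode, E°cell = E°(F₂/F⁻) − E°(Na⁺/Na).
So E°(F₂/F⁻) = E°cell + E°(Na⁺/Na) = +5.581 + (-2.71) = +2.87 V.

+2.87 V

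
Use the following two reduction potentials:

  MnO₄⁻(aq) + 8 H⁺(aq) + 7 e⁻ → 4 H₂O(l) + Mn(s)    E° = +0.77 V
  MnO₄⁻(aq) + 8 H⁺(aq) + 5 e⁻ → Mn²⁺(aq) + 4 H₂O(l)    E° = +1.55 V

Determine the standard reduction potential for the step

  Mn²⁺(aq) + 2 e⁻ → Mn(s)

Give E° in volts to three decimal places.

-1.180 V

Sequential free energies add, so n₃E°₃ = n₁E°₁ + n₂E°₂.
With n₃ = 7, and the known step contributing 5×(+1.55) V, the unknown satisfies 2·E° = 7×(+0.77) − 5×(+1.55) = -2.360.
E° = -2.360 / 2 = -1.180 V.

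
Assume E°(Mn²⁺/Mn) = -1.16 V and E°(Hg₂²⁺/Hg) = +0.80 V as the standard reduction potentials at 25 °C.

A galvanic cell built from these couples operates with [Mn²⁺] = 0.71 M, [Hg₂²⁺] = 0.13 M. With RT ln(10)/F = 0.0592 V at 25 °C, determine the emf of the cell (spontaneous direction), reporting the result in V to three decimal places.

+1.938 V

Hg₂²⁺/Hg is the cathode (higher E°), Mn²⁺/Mn the anode: E°cell = +0.80 − (-1.16) = +1.96 V, n = 2.
Overall: Hg₂²⁺(aq) + Mn(s) → 2 Hg(l) + Mn²⁺(aq)
Q = [Mn²⁺] / ([Hg₂²⁺]); log Q = 0.737.
E = E° − (0.0592/n) log Q = +1.96 − (0.0592/2)(0.737) = +1.938 V.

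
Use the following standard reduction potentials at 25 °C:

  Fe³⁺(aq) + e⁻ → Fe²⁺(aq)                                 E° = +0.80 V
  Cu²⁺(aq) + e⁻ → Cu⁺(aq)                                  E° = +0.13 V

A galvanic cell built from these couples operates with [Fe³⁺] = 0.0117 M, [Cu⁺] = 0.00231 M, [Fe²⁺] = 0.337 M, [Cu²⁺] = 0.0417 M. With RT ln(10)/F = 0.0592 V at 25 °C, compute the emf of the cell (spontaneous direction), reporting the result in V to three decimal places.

+0.509 V

Fe³⁺/Fe²⁺ is the cathode (higher E°), Cu²⁺/Cu⁺ the anode: E°cell = +0.80 − (+0.13) = +0.67 V, n = 1.
Overall: Fe³⁺(aq) + Cu⁺(aq) → Fe²⁺(aq) + Cu²⁺(aq)
Q = [Fe²⁺]·[Cu²⁺] / ([Fe³⁺]·[Cu⁺]); log Q = 2.716.
E = E° − (0.0592/n) log Q = +0.67 − (0.0592/1)(2.716) = +0.509 V.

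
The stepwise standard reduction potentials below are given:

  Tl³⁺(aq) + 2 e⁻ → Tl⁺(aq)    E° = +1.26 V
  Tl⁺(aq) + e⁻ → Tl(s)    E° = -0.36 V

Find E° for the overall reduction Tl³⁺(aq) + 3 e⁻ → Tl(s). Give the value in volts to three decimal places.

+0.720 V

Standard free energies of sequential steps add: ΔG°₃ = ΔG°₁ + ΔG°₂, so n₃E°₃ = n₁E°₁ + n₂E°₂.
E°₃ = (2×+1.26 + 1×-0.36) / 3 = (+2.160) / 3 = +0.720 V.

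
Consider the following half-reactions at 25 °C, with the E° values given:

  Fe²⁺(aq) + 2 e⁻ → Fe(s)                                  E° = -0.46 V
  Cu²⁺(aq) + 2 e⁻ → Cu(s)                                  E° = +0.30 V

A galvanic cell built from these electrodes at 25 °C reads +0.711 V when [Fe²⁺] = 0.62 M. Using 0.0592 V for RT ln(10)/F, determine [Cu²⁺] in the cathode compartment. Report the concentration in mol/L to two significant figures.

0.014 M

Cu²⁺/Cu is the cathode, Fe²⁺/Fe the anode: E°cell = +0.76 V, n = 2.
Overall reaction: Cu²⁺(aq) + Fe(s) → Cu(s) + Fe²⁺(aq); Q = [Fe²⁺]^1/[Cu²⁺]^1.
From E = E° − (0.0592/n) log Q: log Q = (E° − E)·n/0.0592 = (+0.76 − (+0.711))·2/0.0592 = 1.6554.
So 1·log[Cu²⁺] = 1·log(0.62) − log Q = -0.2076 − (1.6554) = -1.8630; [Cu²⁺] = 10^(-1.8630) ≈ 0.014 M.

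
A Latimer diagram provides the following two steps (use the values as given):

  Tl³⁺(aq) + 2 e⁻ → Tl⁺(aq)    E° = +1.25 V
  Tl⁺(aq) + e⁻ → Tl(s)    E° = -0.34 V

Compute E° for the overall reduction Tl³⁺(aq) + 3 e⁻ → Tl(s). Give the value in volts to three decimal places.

Adding the free-energy changes (−nFE°) of the two steps gives −n₃FE°₃ = −n₁FE°₁ − n₂FE°₂.
E°₃ = (2×+1.25 + 1×-0.34) / 3 = (+2.160) / 3 = +0.720 V.
E° values themselves are not directly additive — weighting by electron count is essential.

+0.720 V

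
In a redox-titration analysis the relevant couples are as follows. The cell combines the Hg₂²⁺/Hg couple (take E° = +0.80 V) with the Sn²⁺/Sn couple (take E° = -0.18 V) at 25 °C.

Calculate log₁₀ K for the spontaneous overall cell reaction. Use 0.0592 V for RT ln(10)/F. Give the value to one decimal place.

33.1

Cathode: Hg₂²⁺/Hg; anode: Sn²⁺/Sn. E°cell = +0.98 V, n = 2.
log K = nE°cell / 0.0592 = (2)(+0.98) / 0.0592 = 33.1.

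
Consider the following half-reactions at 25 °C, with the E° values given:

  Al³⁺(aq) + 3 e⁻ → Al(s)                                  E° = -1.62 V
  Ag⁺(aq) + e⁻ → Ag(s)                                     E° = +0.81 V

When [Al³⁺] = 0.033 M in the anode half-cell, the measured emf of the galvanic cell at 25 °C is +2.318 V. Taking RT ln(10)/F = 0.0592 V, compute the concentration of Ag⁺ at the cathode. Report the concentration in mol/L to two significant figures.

0.0041 M

Ag⁺/Ag is the cathode, Al³⁺/Al the anode: E°cell = +2.43 V, n = 3.
Overall reaction: 3 Ag⁺(aq) + Al(s) → 3 Ag(s) + Al³⁺(aq); Q = [Al³⁺]^1/[Ag⁺]^3.
From E = E° − (0.0592/n) log Q: log Q = (E° − E)·n/0.0592 = (+2.43 − (+2.318))·3/0.0592 = 5.6757.
So 3·log[Ag⁺] = 1·log(0.033) − log Q = -1.4815 − (5.6757) = -7.1572; log[Ag⁺] = -7.1572 / 3 = -2.3857; [Ag⁺] = 10^(-2.3857) ≈ 0.0041 M.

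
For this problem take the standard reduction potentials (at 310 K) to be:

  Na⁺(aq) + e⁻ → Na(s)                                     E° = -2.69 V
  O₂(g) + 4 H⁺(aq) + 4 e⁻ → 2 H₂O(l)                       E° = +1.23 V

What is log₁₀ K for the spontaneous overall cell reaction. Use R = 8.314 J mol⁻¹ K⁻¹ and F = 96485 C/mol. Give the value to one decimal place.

254.9

Cathode: O₂/H₂O; anode: Na⁺/Na. E°cell = (+1.23) − (-2.69) = +3.92 V, with n = 4.
ΔG° = −nFE° = −RT ln K, so ln K = nFE°/(RT) = (4)(96485)(+3.92) / ((8.314)(310)) = 586.995.
log₁₀ K = 586.995 / ln 10 = 254.9.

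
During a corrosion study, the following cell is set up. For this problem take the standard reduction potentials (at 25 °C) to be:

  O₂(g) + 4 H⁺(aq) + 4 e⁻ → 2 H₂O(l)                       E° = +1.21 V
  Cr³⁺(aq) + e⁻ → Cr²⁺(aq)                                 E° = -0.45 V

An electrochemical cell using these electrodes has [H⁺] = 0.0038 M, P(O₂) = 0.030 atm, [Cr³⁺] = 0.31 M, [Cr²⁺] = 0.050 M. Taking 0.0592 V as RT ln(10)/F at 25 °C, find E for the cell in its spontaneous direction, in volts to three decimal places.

+1.447 V

O₂/H₂O is the cathode (higher E°), Cr³⁺/Cr²⁺ the anode: E°cell = +1.21 − (-0.45) = +1.66 V, n = 4.
Overall: O₂(g) + 4 H⁺(aq) + 4 Cr²⁺(aq) → 2 H₂O(l) + 4 Cr³⁺(aq)
Q = [Cr³⁺]^4 / (P(O₂)·[H⁺]^4·[Cr²⁺]^4); log Q = 14.373.
E = E° − (0.0592/n) log Q = +1.66 − (0.0592/4)(14.373) = +1.447 V.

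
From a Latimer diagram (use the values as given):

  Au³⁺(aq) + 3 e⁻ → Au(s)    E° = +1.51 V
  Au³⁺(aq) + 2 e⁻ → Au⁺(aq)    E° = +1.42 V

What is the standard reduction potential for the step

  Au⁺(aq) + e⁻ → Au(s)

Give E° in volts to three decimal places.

Sequential free energies add, so n₃E°₃ = n₁E°₁ + n₂E°₂.
With n₃ = 3, and the known step contributing 2×(+1.42) V, the unknown satisfies 1·E° = 3×(+1.51) − 2×(+1.42) = +1.690.
E° = +1.690 / 1 = +1.690 V.

+1.690 V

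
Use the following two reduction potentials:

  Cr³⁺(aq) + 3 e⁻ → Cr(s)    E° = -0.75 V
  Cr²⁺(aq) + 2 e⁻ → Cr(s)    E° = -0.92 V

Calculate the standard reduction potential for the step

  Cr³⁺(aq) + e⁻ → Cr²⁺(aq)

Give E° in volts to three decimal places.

-0.410 V

Sequential free energies add, so n₃E°₃ = n₁E°₁ + n₂E°₂.
With n₃ = 3, and the known step contributing 2×(-0.92) V, the unknown satisfies 1·E° = 3×(-0.75) − 2×(-0.92) = -0.410.
E° = -0.410 / 1 = -0.410 V.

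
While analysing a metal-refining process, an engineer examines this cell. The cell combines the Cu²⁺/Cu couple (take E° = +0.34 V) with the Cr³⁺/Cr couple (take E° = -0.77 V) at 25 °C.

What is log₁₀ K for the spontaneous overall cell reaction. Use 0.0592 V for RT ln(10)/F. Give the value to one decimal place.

Cathode: Cu²⁺/Cu; anode: Cr³⁺/Cr. E°cell = +1.11 V, n = 6.
log K = nE°cell / 0.0592 = (6)(+1.11) / 0.0592 = 112.5.

112.5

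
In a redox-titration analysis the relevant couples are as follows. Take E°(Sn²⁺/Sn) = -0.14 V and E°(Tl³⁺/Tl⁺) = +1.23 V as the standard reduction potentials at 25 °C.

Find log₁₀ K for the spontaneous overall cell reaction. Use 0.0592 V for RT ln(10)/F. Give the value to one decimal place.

Cathode: Tl³⁺/Tl⁺; anode: Sn²⁺/Sn. E°cell = +1.37 V, n = 2.
log K = nE°cell / 0.0592 = (2)(+1.37) / 0.0592 = 46.3.

46.3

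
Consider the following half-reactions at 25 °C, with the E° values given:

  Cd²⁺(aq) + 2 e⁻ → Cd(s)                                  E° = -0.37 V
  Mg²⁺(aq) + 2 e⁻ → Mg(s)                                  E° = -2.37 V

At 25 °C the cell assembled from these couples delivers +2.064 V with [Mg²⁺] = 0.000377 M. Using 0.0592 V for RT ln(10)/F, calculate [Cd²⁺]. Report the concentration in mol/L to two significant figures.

0.055 M

Cd²⁺/Cd is the cathode, Mg²⁺/Mg the anode: E°cell = +2.00 V, n = 2.
Overall reaction: Cd²⁺(aq) + Mg(s) → Cd(s) + Mg²⁺(aq); Q = [Mg²⁺]^1/[Cd²⁺]^1.
From E = E° − (0.0592/n) log Q: log Q = (E° − E)·n/0.0592 = (+2.00 − (+2.064))·2/0.0592 = -2.1622.
So 1·log[Cd²⁺] = 1·log(0.000377) − log Q = -3.4237 − (-2.1622) = -1.2615; [Cd²⁺] = 10^(-1.2615) ≈ 0.055 M.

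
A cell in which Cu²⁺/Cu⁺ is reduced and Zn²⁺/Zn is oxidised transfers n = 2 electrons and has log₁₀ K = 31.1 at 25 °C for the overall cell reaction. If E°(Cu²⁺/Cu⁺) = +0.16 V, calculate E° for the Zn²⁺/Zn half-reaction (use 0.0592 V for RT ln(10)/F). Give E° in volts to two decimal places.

E°cell = (0.0592/n)·log K = (0.0592/2)(31.1) = +0.921 V.
Since Cu²⁺/Cu⁺ is the cathode and Zn²⁺/Zn the anode, E°cell = E°(Cu²⁺/Cu⁺) − E°(Zn²⁺/Zn).
So E°(Zn²⁺/Zn) = E°(Cu²⁺/Cu⁺) − E°cell = (+0.16) − (+0.921) = -0.76 V.

-0.76 V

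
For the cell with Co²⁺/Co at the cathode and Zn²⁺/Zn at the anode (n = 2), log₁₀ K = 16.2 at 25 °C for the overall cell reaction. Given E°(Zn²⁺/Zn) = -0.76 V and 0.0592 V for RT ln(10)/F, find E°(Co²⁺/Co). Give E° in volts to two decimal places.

-0.28 V

E°cell = (0.0592/n)·log K = (0.0592/2)(16.2) = +0.480 V.
Since Co²⁺/Co is the cathode and Zn²⁺/Zn the anode, E°cell = E°(Co²⁺/Co) − E°(Zn²⁺/Zn).
So E°(Co²⁺/Co) = E°cell + E°(Zn²⁺/Zn) = +0.480 + (-0.76) = -0.28 V.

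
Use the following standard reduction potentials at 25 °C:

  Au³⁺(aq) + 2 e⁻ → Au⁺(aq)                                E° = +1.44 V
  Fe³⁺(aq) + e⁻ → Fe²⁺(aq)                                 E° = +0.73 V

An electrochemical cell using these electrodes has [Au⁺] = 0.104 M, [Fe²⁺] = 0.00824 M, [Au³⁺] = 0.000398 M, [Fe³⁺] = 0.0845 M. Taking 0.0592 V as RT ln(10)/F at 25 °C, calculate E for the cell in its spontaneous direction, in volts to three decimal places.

+0.579 V

Au³⁺/Au⁺ is the cathode (higher E°), Fe³⁺/Fe²⁺ the anode: E°cell = +1.44 − (+0.73) = +0.71 V, n = 2.
Overall: Au³⁺(aq) + 2 Fe²⁺(aq) → Au⁺(aq) + 2 Fe³⁺(aq)
Q = [Au⁺]·[Fe³⁺]^2 / ([Au³⁺]·[Fe²⁺]^2); log Q = 4.439.
E = E° − (0.0592/n) log Q = +0.71 − (0.0592/2)(4.439) = +0.579 V.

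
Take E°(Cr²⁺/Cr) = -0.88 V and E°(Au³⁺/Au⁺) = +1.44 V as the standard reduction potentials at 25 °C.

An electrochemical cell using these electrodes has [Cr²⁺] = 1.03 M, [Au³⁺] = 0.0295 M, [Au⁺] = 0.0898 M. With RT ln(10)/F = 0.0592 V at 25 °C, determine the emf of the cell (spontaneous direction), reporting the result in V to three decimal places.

Au³⁺/Au⁺ is the cathode (higher E°), Cr²⁺/Cr the anode: E°cell = +1.44 − (-0.88) = +2.32 V, n = 2.
Overall: Au³⁺(aq) + Cr(s) → Au⁺(aq) + Cr²⁺(aq)
Q = [Au⁺]·[Cr²⁺] / ([Au³⁺]); log Q = 0.496.
E = E° − (0.0592/n) log Q = +2.32 − (0.0592/2)(0.496) = +2.305 V.

+2.305 V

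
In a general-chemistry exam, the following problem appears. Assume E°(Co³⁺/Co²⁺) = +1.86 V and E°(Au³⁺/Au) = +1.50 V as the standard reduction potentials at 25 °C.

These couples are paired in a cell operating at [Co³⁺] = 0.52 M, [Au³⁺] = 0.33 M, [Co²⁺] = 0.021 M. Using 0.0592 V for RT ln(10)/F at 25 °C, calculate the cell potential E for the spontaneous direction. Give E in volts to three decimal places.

Co³⁺/Co²⁺ is the cathode (higher E°), Au³⁺/Au the anode: E°cell = +1.86 − (+1.50) = +0.36 V, n = 3.
Overall: 3 Co³⁺(aq) + Au(s) → 3 Co²⁺(aq) + Au³⁺(aq)
Q = [Co²⁺]^3·[Au³⁺] / ([Co³⁺]^3); log Q = -4.663.
E = E° − (0.0592/n) log Q = +0.36 − (0.0592/3)(-4.663) = +0.452 V.

+0.452 V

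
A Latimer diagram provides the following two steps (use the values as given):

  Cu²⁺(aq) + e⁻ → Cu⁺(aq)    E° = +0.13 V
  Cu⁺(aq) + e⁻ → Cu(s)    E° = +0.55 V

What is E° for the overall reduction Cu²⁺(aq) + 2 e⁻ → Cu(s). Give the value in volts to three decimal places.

Adding the free-energy changes (−nFE°) of the two steps gives −n₃FE°₃ = −n₁FE°₁ − n₂FE°₂.
E°₃ = (1×+0.13 + 1×+0.55) / 2 = (+0.680) / 2 = +0.340 V.

+0.340 V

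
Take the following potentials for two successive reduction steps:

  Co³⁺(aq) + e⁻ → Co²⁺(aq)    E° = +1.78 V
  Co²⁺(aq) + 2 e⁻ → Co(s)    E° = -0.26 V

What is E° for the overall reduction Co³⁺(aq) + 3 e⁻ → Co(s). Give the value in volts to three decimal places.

Adding the free-energy changes (−nFE°) of the two steps gives −n₃FE°₃ = −n₁FE°₁ − n₂FE°₂.
E°₃ = (1×+1.78 + 2×-0.26) / 3 = (+1.260) / 3 = +0.420 V.

+0.420 V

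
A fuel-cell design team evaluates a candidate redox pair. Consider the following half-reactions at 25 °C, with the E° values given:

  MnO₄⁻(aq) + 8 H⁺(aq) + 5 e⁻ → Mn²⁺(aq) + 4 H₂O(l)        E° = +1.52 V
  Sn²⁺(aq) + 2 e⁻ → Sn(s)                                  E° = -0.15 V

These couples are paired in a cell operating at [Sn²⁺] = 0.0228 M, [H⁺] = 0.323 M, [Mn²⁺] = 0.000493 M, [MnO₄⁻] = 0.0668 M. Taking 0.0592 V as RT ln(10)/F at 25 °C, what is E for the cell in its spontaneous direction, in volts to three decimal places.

MnO₄⁻/Mn²⁺ is the cathode (higher E°), Sn²⁺/Sn the anode: E°cell = +1.52 − (-0.15) = +1.67 V, n = 10.
Overall: 2 MnO₄⁻(aq) + 16 H⁺(aq) + 5 Sn(s) → 2 Mn²⁺(aq) + 8 H₂O(l) + 5 Sn²⁺(aq)
Q = [Mn²⁺]^2·[Sn²⁺]^5 / ([MnO₄⁻]^2·[H⁺]^16); log Q = -4.621.
E = E° − (0.0592/n) log Q = +1.67 − (0.0592/10)(-4.621) = +1.697 V.

+1.697 V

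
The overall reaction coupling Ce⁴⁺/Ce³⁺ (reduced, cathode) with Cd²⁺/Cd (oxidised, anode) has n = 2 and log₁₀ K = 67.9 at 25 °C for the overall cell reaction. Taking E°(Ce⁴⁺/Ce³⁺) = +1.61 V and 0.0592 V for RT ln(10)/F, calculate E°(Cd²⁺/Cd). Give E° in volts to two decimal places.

-0.40 V

E°cell = (0.0592/n)·log K = (0.0592/2)(67.9) = +2.010 V.
Since Ce⁴⁺/Ce³⁺ is the cathode and Cd²⁺/Cd the anode, E°cell = E°(Ce⁴⁺/Ce³⁺) − E°(Cd²⁺/Cd).
So E°(Cd²⁺/Cd) = E°(Ce⁴⁺/Ce³⁺) − E°cell = (+1.61) − (+2.010) = -0.40 V.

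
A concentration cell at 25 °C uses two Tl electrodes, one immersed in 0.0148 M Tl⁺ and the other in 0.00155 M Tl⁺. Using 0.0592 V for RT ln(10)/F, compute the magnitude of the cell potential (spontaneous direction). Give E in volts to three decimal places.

+0.058 V

For a concentration cell E°cell = 0. The 0.0148 M side is the cathode (reduction is favoured where [Tl⁺] is higher).
With n = 1, E = −(0.0592/1) log([Tl⁺]ₐₙ/[Tl⁺]꜀ₐₜ) = −(0.0592/1) log(0.00155/0.0148) = −(0.0592/1)(-0.980) = +0.058 V.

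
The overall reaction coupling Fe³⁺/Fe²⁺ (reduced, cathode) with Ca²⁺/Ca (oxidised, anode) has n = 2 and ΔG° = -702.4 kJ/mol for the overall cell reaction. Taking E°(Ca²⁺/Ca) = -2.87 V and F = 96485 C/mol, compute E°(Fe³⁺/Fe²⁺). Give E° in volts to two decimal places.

+0.77 V

E°cell = −ΔG°/(nF) = −(-702.4×10³)/((2)(96485)) = +3.640 V.
Since Fe³⁺/Fe²⁺ is the cathode and Ca²⁺/Ca the anode, E°cell = E°(Fe³⁺/Fe²⁺) − E°(Ca²⁺/Ca).
So E°(Fe³⁺/Fe²⁺) = E°cell + E°(Ca²⁺/Ca) = +3.640 + (-2.87) = +0.77 V.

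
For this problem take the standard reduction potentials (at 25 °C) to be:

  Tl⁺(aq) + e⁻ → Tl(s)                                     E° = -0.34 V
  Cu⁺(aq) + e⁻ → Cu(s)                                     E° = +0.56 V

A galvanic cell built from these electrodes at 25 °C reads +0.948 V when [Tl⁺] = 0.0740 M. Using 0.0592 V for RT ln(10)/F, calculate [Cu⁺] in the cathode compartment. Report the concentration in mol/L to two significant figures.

0.48 M

Cu⁺/Cu is the cathode, Tl⁺/Tl the anode: E°cell = +0.90 V, n = 1.
Overall reaction: Cu⁺(aq) + Tl(s) → Cu(s) + Tl⁺(aq); Q = [Tl⁺]^1/[Cu⁺]^1.
From E = E° − (0.0592/n) log Q: log Q = (E° − E)·n/0.0592 = (+0.90 − (+0.948))·1/0.0592 = -0.8108.
So 1·log[Cu⁺] = 1·log(0.074) − log Q = -1.1308 − (-0.8108) = -0.3200; [Cu⁺] = 10^(-0.3200) ≈ 0.48 M.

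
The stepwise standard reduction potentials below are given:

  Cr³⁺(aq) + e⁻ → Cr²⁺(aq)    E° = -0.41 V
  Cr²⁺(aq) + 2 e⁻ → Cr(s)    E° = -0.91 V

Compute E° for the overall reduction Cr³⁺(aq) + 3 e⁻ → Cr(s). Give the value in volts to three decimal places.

-0.743 V

Standard free energies of sequential steps add: ΔG°₃ = ΔG°₁ + ΔG°₂, so n₃E°₃ = n₁E°₁ + n₂E°₂.
E°₃ = (1×-0.41 + 2×-0.91) / 3 = (-2.230) / 3 = -0.743 V.
Simply averaging or adding the two E° values would be wrong; the electron-weighted sum is required.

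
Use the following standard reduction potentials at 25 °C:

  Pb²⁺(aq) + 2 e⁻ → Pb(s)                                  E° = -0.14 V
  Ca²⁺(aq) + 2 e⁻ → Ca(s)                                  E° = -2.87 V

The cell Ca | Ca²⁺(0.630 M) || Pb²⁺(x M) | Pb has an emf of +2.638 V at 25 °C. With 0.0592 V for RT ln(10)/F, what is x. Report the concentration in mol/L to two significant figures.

Pb²⁺/Pb is the cathode, Ca²⁺/Ca the anode: E°cell = +2.73 V, n = 2.
Overall reaction: Pb²⁺(aq) + Ca(s) → Pb(s) + Ca²⁺(aq); Q = [Ca²⁺]^1/[Pb²⁺]^1.
From E = E° − (0.0592/n) log Q: log Q = (E° − E)·n/0.0592 = (+2.73 − (+2.638))·2/0.0592 = 3.1081.
So 1·log[Pb²⁺] = 1·log(0.63) − log Q = -0.2007 − (3.1081) = -3.3088; [Pb²⁺] = 10^(-3.3088) ≈ 0.00049 M.

0.00049 M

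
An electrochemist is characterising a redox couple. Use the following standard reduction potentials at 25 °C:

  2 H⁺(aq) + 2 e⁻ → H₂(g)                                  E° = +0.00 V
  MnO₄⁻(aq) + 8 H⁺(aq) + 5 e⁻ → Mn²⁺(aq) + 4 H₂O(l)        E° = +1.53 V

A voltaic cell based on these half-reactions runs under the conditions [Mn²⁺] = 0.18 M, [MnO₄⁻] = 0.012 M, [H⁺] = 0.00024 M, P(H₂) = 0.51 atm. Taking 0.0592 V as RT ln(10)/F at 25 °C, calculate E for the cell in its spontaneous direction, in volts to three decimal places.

+1.379 V

MnO₄⁻/Mn²⁺ is the cathode (higher E°), H⁺/H₂ the anode: E°cell = +1.53 − (+0.00) = +1.53 V, n = 10.
Overall: 2 MnO₄⁻(aq) + 6 H⁺(aq) + 5 H₂(g) → 2 Mn²⁺(aq) + 8 H₂O(l)
Q = [Mn²⁺]^2 / ([MnO₄⁻]^2·[H⁺]^6·P(H₂)^5); log Q = 25.533.
E = E° − (0.0592/n) log Q = +1.53 − (0.0592/10)(25.533) = +1.379 V.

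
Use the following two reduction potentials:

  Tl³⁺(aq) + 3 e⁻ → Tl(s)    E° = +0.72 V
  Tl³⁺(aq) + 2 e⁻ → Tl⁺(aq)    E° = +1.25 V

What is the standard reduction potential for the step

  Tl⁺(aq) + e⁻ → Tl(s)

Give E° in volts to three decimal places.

Sequential free energies add, so n₃E°₃ = n₁E°₁ + n₂E°₂.
With n₃ = 3, and the known step contributing 2×(+1.25) V, the unknown satisfies 1·E° = 3×(+0.72) − 2×(+1.25) = -0.340.
E° = -0.340 / 1 = -0.340 V.

-0.340 V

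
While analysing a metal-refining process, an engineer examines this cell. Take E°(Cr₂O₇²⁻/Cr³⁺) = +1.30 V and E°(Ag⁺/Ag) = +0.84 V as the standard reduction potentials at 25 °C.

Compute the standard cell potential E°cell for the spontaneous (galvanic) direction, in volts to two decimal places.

The Cr₂O₇²⁻/Cr³⁺ couple has the higher reduction potential, so it is the cathode; Ag⁺/Ag is oxidised at the anode.
E°cell = E°(cathode) − E°(anode) = (+1.30) − (+0.84) = +0.46 V.
Since E°cell > 0, the reaction is spontaneous under standard conditions.

+0.46 V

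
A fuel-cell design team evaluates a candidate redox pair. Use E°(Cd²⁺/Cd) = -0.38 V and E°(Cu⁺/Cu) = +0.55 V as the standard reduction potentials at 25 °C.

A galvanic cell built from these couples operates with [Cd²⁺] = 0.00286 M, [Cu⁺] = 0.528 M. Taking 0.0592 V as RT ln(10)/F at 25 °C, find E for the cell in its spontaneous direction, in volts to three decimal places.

Cu⁺/Cu is the cathode (higher E°), Cd²⁺/Cd the anode: E°cell = +0.55 − (-0.38) = +0.93 V, n = 2.
Overall: 2 Cu⁺(aq) + Cd(s) → 2 Cu(s) + Cd²⁺(aq)
Q = [Cd²⁺] / ([Cu⁺]^2); log Q = -1.989.
E = E° − (0.0592/n) log Q = +0.93 − (0.0592/2)(-1.989) = +0.989 V.

+0.989 V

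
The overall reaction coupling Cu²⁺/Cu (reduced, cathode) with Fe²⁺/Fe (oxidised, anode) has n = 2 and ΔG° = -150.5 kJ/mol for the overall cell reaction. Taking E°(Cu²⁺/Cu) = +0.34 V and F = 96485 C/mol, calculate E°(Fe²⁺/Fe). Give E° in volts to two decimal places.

E°cell = −ΔG°/(nF) = −(-150.5×10³)/((2)(96485)) = +0.780 V.
Since Cu²⁺/Cu is the cathode and Fe²⁺/Fe the anode, E°cell = E°(Cu²⁺/Cu) − E°(Fe²⁺/Fe).
So E°(Fe²⁺/Fe) = E°(Cu²⁺/Cu) − E°cell = (+0.34) − (+0.780) = -0.44 V.

-0.44 V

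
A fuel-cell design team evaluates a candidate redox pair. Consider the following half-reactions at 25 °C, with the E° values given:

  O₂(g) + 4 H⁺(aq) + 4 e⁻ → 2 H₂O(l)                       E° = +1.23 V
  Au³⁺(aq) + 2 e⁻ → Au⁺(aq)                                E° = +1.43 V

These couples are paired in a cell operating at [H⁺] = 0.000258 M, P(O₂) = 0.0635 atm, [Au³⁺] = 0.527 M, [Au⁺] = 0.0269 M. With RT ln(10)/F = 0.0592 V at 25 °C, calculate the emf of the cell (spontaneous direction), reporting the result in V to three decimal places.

+0.468 V

Au³⁺/Au⁺ is the cathode (higher E°), O₂/H₂O the anode: E°cell = +1.43 − (+1.23) = +0.20 V, n = 4.
Overall: 2 Au³⁺(aq) + 2 H₂O(l) → 2 Au⁺(aq) + O₂(g) + 4 H⁺(aq)
Q = [Au⁺]^2·P(O₂)·[H⁺]^4 / ([Au³⁺]^2); log Q = -18.135.
E = E° − (0.0592/n) log Q = +0.20 − (0.0592/4)(-18.135) = +0.468 V.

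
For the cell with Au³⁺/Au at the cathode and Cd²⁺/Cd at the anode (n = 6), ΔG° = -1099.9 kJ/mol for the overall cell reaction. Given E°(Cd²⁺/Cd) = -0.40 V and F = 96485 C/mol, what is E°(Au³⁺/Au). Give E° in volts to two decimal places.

+1.50 V

E°cell = −ΔG°/(nF) = −(-1099.9×10³)/((6)(96485)) = +1.900 V.
Since Au³⁺/Au is the cathode and Cd²⁺/Cd the anode, E°cell = E°(Au³⁺/Au) − E°(Cd²⁺/Cd).
So E°(Au³⁺/Au) = E°cell + E°(Cd²⁺/Cd) = +1.900 + (-0.40) = +1.50 V.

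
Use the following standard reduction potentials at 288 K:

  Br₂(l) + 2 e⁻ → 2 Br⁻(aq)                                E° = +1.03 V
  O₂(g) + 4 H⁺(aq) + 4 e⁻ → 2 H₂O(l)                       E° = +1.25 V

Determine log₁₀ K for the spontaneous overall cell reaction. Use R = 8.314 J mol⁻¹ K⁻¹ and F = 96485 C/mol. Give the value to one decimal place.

Cathode: O₂/H₂O; anode: Br₂/Br⁻. E°cell = (+1.25) − (+1.03) = +0.22 V, with n = 4.
ΔG° = −nFE° = −RT ln K, so ln K = nFE°/(RT) = (4)(96485)(+0.22) / ((8.314)(288)) = 35.460.
log₁₀ K = 35.460 / ln 10 = 15.4.

15.4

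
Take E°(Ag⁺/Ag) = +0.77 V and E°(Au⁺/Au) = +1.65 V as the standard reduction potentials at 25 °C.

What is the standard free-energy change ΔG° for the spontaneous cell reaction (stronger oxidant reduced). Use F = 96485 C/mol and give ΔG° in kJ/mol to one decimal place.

Au⁺/Au (E° = +1.65 V) is the cathode; Ag⁺/Ag (E° = +0.77 V) is the anode, so E°cell = +0.88 V.
Balancing electrons gives n = 1 (lcm of 1 and 1).
ΔG° = −nFE° = −(1)(96485)(+0.88) = -84,907 J = -84.9 kJ/mol.

-84.9 kJ/mol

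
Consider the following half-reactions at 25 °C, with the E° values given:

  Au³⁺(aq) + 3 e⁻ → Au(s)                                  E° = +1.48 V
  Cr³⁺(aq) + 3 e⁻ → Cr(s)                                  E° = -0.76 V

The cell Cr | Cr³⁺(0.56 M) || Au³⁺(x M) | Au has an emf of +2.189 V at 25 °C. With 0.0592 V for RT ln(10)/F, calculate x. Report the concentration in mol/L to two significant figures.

0.0015 M

Au³⁺/Au is the cathode, Cr³⁺/Cr the anode: E°cell = +2.24 V, n = 3.
Overall reaction: Au³⁺(aq) + Cr(s) → Au(s) + Cr³⁺(aq); Q = [Cr³⁺]^1/[Au³⁺]^1.
From E = E° − (0.0592/n) log Q: log Q = (E° − E)·n/0.0592 = (+2.24 − (+2.189))·3/0.0592 = 2.5845.
So 1·log[Au³⁺] = 1·log(0.56) − log Q = -0.2518 − (2.5845) = -2.8363; [Au³⁺] = 10^(-2.8363) ≈ 0.0015 M.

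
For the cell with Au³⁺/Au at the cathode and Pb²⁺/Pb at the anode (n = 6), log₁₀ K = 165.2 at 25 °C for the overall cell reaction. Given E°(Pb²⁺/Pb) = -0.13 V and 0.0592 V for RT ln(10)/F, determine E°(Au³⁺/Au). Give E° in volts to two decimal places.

E°cell = (0.0592/n)·log K = (0.0592/6)(165.2) = +1.630 V.
Since Au³⁺/Au is the cathode and Pb²⁺/Pb the anode, E°cell = E°(Au³⁺/Au) − E°(Pb²⁺/Pb).
So E°(Au³⁺/Au) = E°cell + E°(Pb²⁺/Pb) = +1.630 + (-0.13) = +1.50 V.

+1.50 V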